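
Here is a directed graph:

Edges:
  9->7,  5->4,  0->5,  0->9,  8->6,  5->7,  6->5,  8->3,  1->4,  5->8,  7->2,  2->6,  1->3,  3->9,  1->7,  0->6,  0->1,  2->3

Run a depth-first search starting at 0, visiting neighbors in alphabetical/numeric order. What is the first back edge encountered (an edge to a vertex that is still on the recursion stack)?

2→3

DFS from 0 (visiting neighbors in alphabetical/numeric order); mark gray on enter, black on exit:
0 gray
  1 gray
    3 gray
      9 gray
        7 gray
          2 gray
            2→3: 3 is gray → back edge
First back edge: 2 → 3.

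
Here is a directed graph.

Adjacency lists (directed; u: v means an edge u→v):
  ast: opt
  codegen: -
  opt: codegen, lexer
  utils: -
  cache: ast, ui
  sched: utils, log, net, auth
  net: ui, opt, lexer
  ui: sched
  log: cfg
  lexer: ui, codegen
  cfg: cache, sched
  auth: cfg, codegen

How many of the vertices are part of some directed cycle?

10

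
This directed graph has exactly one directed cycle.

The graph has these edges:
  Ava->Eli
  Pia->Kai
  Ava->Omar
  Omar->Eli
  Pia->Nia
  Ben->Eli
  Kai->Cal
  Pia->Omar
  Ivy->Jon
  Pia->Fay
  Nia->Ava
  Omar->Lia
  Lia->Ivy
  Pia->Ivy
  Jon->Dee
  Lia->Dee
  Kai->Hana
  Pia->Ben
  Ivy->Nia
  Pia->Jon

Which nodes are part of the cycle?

DFS with gray/black marking from Nia:
Nia gray
  Ava gray
    Omar gray
      Eli gray
      Eli black
      Lia gray
        Ivy gray
          Ivy→Nia: Nia is gray → back edge
Back edge closes the cycle Nia → Ava → Omar → Lia → Ivy → Nia; its vertices are {Ava, Ivy, Lia, Nia, Omar}.

Ava, Ivy, Lia, Nia, Omar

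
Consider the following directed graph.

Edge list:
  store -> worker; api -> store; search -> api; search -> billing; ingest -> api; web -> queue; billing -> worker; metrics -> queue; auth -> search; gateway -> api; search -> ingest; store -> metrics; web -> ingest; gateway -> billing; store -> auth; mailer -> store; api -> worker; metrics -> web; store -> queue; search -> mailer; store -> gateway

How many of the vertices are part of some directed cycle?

9

A vertex is on a directed cycle iff it belongs to a strongly connected component of size ≥ 2 (or has a self-loop).
The vertices on cycles are {api, web, auth, store, ingest, mailer, search, gateway, metrics} — 9 in total.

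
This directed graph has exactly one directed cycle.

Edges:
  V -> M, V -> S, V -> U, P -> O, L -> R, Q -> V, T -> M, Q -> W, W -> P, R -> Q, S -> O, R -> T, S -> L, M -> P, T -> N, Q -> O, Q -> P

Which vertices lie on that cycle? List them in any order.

DFS with gray/black marking from L:
L gray
  R gray
    T gray
      N gray
      N black
      M gray
        P gray
          O gray
          O black
        P black
      M black
    T black
    Q gray
      Q→O: O black — skip
      Q→P: P black — skip
      V gray
        S gray
          S→O: O black — skip
          S→L: L is gray → back edge
Back edge closes the cycle L → R → Q → V → S → L; its vertices are {L, Q, R, S, V}.

L, Q, R, S, V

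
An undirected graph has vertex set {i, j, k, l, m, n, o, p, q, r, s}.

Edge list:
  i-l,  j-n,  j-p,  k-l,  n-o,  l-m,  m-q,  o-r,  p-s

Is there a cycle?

No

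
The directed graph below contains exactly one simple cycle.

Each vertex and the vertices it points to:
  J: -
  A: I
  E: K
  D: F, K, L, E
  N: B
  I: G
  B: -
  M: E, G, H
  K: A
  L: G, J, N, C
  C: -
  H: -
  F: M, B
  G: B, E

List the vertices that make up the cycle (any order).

A, E, G, I, K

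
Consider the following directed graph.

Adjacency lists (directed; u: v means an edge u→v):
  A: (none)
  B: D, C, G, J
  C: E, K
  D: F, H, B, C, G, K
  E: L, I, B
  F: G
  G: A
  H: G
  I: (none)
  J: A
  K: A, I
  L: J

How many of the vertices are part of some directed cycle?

A vertex is on a directed cycle iff it belongs to a strongly connected component of size ≥ 2 (or has a self-loop).
The vertices on cycles are {B, C, D, E} — 4 in total.

4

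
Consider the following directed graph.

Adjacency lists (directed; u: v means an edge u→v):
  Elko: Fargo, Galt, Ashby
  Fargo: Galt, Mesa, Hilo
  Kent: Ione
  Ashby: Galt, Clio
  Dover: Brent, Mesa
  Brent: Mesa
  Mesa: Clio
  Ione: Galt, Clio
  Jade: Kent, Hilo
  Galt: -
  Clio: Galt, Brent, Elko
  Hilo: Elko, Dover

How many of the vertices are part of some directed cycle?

A vertex is on a directed cycle iff it belongs to a strongly connected component of size ≥ 2 (or has a self-loop).
The vertices on cycles are {Clio, Elko, Hilo, Mesa, Ashby, Brent, Dover, Fargo} — 8 in total.

8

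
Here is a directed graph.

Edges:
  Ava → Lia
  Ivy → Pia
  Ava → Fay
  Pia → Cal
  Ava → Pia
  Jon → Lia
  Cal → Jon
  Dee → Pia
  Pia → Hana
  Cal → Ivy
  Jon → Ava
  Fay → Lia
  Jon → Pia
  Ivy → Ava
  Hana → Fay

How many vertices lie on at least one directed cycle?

5

A vertex is on a directed cycle iff it belongs to a strongly connected component of size ≥ 2 (or has a self-loop).
The vertices on cycles are {Ava, Cal, Ivy, Jon, Pia} — 5 in total.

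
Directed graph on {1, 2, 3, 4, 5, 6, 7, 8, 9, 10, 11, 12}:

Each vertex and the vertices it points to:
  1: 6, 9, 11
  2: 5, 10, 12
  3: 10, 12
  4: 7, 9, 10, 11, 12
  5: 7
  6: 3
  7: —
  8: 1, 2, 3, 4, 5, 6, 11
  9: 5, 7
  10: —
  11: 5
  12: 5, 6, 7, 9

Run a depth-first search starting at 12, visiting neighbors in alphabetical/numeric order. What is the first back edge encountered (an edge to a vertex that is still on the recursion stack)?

3→12

DFS from 12 (visiting neighbors in alphabetical/numeric order); mark gray on enter, black on exit:
12 gray
  5 gray
    7 gray
    7 black
  5 black
  6 gray
    3 gray
      10 gray
      10 black
      3→12: 12 is gray → back edge
First back edge: 3 → 12.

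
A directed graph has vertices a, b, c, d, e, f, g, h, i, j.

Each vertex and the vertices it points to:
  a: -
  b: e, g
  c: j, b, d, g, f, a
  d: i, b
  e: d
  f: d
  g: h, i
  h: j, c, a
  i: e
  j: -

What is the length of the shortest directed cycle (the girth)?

3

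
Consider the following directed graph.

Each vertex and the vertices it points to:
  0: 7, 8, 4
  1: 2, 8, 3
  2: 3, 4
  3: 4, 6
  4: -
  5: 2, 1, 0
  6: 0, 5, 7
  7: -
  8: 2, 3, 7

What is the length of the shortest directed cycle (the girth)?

4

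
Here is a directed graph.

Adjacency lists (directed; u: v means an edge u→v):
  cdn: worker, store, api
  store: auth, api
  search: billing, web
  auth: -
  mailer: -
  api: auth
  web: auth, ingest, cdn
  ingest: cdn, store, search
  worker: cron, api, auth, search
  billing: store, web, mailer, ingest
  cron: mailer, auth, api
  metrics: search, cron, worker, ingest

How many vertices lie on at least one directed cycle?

6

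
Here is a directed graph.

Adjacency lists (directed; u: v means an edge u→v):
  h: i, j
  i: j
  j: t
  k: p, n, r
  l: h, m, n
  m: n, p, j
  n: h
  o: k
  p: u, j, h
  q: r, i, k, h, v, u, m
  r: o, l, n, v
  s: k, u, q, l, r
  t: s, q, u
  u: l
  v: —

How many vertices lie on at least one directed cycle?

14

A vertex is on a directed cycle iff it belongs to a strongly connected component of size ≥ 2 (or has a self-loop).
The vertices on cycles are {h, i, j, k, l, m, n, o, p, q, r, s, t, u} — 14 in total.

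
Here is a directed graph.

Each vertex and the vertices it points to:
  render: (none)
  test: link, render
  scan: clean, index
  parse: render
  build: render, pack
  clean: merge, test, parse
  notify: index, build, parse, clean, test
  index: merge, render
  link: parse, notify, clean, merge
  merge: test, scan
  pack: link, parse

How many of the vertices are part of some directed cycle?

9

A vertex is on a directed cycle iff it belongs to a strongly connected component of size ≥ 2 (or has a self-loop).
The vertices on cycles are {link, pack, scan, test, build, clean, index, merge, notify} — 9 in total.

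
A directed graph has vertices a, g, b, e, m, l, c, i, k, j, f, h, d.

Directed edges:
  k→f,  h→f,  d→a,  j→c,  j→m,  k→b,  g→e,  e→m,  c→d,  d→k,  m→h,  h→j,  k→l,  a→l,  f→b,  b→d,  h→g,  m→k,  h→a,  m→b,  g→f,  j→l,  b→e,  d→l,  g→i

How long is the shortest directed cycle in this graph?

For each vertex v, BFS finds the shortest path from v back to v.
The shortest such closed walk is h → j → m → h, length 3.

3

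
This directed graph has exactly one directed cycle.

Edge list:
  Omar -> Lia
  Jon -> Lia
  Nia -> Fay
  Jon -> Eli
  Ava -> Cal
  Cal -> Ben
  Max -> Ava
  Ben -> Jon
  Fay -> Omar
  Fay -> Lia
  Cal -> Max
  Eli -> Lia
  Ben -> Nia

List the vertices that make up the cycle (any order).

Ava, Cal, Max

DFS with gray/black marking from Cal:
Cal gray
  Ben gray
    Jon gray
      Eli gray
        Lia gray
        Lia black
      Eli black
      Jon→Lia: Lia black — skip
    Jon black
    Nia gray
      Fay gray
        Omar gray
          Omar→Lia: Lia black — skip
        Omar black
        Fay→Lia: Lia black — skip
      Fay black
    Nia black
  Ben black
  Max gray
    Ava gray
      Ava→Cal: Cal is gray → back edge
Back edge closes the cycle Cal → Max → Ava → Cal; its vertices are {Ava, Cal, Max}.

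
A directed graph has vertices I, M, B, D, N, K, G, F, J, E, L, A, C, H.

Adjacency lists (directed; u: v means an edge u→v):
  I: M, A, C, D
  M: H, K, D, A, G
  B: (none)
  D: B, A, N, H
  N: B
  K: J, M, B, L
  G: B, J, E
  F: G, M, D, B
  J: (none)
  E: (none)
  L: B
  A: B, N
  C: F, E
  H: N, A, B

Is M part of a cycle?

Yes

M is on a cycle iff M can reach itself via ≥1 edge.
M → K → M — yes.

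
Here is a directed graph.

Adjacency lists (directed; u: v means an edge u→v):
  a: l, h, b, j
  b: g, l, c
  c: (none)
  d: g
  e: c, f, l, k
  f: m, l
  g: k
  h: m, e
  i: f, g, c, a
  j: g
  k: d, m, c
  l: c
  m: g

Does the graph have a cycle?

Yes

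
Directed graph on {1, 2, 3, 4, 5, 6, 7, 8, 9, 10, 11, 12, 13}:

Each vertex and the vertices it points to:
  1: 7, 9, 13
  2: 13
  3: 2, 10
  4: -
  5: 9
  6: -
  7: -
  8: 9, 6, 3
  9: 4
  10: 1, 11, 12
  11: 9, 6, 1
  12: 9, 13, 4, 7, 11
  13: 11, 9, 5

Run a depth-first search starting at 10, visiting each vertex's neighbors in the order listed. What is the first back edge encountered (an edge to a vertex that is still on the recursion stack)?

DFS from 10 (visiting each vertex's neighbors in the order listed); mark gray on enter, black on exit:
10 gray
  1 gray
    7 gray
    7 black
    9 gray
      4 gray
      4 black
    9 black
    13 gray
      11 gray
        11→9: 9 black — skip
        6 gray
        6 black
        11→1: 1 is gray → back edge
First back edge: 11 → 1.

11→1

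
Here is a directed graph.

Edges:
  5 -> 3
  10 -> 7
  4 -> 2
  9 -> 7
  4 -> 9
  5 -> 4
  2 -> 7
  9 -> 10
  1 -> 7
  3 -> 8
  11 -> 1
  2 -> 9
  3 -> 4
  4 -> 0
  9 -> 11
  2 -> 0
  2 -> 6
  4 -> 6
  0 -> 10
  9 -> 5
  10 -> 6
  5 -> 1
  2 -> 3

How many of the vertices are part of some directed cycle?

A vertex is on a directed cycle iff it belongs to a strongly connected component of size ≥ 2 (or has a self-loop).
The vertices on cycles are {2, 3, 4, 5, 9} — 5 in total.

5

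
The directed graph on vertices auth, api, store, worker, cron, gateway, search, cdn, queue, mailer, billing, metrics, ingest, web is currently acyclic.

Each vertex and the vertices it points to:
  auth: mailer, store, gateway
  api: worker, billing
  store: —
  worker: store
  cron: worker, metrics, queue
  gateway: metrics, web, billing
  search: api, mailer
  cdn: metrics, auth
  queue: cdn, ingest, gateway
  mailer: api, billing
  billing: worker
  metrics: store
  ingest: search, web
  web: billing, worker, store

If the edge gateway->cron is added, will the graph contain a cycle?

Yes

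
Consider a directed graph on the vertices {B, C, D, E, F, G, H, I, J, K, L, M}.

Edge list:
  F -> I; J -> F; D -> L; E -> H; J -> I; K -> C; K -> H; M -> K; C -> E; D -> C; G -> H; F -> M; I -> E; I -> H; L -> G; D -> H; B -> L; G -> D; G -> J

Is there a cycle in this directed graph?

Yes

DFS with white/gray/black marking, starting from F:
F gray
  M gray
    K gray
      C gray
        E gray
          H gray
          H black
        E black
      C black
      K→H: H black — skip
    K black
  M black
  I gray
    I→H: H black — skip
    I→E: E black — skip
  I black
F black
B gray
  L gray
    G gray
      G→H: H black — skip
      J gray
        J→F: F black — skip
        J→I: I black — skip
      J black
      D gray
        D→H: H black — skip
        D→C: C black — skip
        D→L: L is gray → back edge
Back edge found, so a cycle exists: L → G → D → L.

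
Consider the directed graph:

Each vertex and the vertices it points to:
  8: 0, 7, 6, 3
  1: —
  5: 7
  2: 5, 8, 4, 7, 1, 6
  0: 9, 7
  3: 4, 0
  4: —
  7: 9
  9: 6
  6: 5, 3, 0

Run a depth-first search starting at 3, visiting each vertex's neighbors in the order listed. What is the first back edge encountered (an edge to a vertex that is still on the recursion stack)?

DFS from 3 (visiting each vertex's neighbors in the order listed); mark gray on enter, black on exit:
3 gray
  4 gray
  4 black
  0 gray
    9 gray
      6 gray
        5 gray
          7 gray
            7→9: 9 is gray → back edge
First back edge: 7 → 9.

7->9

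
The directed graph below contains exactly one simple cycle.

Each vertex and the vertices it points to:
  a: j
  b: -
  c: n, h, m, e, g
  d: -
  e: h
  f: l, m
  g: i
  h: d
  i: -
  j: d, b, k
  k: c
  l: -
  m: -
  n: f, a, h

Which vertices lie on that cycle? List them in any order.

a, c, j, k, n

DFS with gray/black marking from c:
c gray
  n gray
    f gray
      l gray
      l black
      m gray
      m black
    f black
    a gray
      j gray
        d gray
        d black
        b gray
        b black
        k gray
          k→c: c is gray → back edge
Back edge closes the cycle c → n → a → j → k → c; its vertices are {a, c, j, k, n}.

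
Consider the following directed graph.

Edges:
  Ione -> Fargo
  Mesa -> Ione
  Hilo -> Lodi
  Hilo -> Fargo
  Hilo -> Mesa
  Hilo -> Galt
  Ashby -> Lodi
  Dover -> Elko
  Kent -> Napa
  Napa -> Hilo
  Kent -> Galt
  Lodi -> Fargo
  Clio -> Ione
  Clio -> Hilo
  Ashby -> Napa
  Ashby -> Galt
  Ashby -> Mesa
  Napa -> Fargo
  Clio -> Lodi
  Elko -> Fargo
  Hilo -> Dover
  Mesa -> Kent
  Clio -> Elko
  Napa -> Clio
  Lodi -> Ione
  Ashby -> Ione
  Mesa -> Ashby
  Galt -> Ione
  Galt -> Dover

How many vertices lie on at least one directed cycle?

A vertex is on a directed cycle iff it belongs to a strongly connected component of size ≥ 2 (or has a self-loop).
The vertices on cycles are {Clio, Hilo, Kent, Mesa, Napa, Ashby} — 6 in total.

6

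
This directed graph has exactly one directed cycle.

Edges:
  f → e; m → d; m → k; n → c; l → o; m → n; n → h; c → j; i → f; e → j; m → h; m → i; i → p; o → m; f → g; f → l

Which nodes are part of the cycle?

DFS with gray/black marking from m:
m gray
  h gray
  h black
  n gray
    n→h: h black — skip
    c gray
      j gray
      j black
    c black
  n black
  i gray
    f gray
      l gray
        o gray
          o→m: m is gray → back edge
Back edge closes the cycle m → i → f → l → o → m; its vertices are {f, i, l, m, o}.

f, i, l, m, o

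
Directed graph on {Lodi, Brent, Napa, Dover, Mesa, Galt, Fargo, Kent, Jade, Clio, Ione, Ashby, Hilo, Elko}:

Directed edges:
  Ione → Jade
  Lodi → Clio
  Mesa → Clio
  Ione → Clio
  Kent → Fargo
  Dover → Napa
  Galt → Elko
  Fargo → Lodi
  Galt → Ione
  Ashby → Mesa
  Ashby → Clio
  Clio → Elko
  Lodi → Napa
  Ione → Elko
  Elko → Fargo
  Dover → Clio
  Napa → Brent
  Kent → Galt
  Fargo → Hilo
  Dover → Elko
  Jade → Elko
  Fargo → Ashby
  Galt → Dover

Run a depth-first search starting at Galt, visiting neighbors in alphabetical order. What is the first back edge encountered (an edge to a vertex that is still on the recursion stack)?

Ashby→Clio

DFS from Galt (visiting neighbors in alphabetical order); mark gray on enter, black on exit:
Galt gray
  Dover gray
    Clio gray
      Elko gray
        Fargo gray
          Ashby gray
            Ashby→Clio: Clio is gray → back edge
First back edge: Ashby → Clio.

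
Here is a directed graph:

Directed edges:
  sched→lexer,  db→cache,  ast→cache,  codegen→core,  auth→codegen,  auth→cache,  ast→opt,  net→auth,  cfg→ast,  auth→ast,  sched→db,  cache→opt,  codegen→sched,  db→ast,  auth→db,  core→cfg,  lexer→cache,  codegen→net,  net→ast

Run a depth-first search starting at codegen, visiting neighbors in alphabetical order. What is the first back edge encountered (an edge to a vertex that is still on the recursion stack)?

DFS from codegen (visiting neighbors in alphabetical order); mark gray on enter, black on exit:
codegen gray
  core gray
    cfg gray
      ast gray
        cache gray
          opt gray
          opt black
        cache black
        ast→opt: opt black — skip
      ast black
    cfg black
  core black
  net gray
    net→ast: ast black — skip
    auth gray
      auth→ast: ast black — skip
      auth→cache: cache black — skip
      auth→codegen: codegen is gray → back edge
First back edge: auth → codegen.

auth→codegen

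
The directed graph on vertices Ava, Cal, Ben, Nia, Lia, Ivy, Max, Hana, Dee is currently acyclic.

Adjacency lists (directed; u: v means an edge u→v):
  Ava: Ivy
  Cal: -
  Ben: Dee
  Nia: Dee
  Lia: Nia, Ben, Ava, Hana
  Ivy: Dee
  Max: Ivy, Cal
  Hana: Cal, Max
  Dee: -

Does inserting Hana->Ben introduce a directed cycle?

Adding Hana→Ben creates a cycle iff Ben can already reach Hana.
Explore from Ben: no path reaches Hana. The graph stays acyclic.

No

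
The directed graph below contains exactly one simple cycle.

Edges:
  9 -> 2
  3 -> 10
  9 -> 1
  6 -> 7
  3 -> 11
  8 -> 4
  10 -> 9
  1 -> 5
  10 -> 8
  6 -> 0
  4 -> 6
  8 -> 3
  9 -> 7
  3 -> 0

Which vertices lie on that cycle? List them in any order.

DFS with gray/black marking from 10:
10 gray
  9 gray
    2 gray
    2 black
    1 gray
      5 gray
      5 black
    1 black
    7 gray
    7 black
  9 black
  8 gray
    3 gray
      0 gray
      0 black
      11 gray
      11 black
      3→10: 10 is gray → back edge
Back edge closes the cycle 10 → 8 → 3 → 10; its vertices are {3, 8, 10}.

3, 8, 10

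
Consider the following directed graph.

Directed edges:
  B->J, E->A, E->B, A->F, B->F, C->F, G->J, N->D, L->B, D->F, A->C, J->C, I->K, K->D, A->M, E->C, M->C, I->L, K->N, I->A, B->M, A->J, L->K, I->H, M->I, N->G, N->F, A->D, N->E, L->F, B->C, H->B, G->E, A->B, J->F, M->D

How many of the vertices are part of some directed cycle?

A vertex is on a directed cycle iff it belongs to a strongly connected component of size ≥ 2 (or has a self-loop).
The vertices on cycles are {A, B, E, G, H, I, K, L, M, N} — 10 in total.

10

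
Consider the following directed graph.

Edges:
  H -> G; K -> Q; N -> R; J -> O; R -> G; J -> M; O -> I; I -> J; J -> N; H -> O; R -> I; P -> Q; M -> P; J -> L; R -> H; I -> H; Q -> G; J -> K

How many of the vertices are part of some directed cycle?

A vertex is on a directed cycle iff it belongs to a strongly connected component of size ≥ 2 (or has a self-loop).
The vertices on cycles are {H, I, J, N, O, R} — 6 in total.

6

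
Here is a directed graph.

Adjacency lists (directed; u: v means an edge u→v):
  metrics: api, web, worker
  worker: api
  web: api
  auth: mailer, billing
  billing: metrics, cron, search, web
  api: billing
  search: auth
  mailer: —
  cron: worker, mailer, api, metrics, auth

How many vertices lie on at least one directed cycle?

8

A vertex is on a directed cycle iff it belongs to a strongly connected component of size ≥ 2 (or has a self-loop).
The vertices on cycles are {api, web, auth, cron, search, worker, billing, metrics} — 8 in total.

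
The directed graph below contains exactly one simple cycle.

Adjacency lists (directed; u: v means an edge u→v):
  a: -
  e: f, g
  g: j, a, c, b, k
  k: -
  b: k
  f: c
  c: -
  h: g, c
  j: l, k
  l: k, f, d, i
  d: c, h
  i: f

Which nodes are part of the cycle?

d, g, h, j, l

DFS with gray/black marking from g:
g gray
  j gray
    l gray
      k gray
      k black
      f gray
        c gray
        c black
      f black
      d gray
        d→c: c black — skip
        h gray
          h→g: g is gray → back edge
Back edge closes the cycle g → j → l → d → h → g; its vertices are {d, g, h, j, l}.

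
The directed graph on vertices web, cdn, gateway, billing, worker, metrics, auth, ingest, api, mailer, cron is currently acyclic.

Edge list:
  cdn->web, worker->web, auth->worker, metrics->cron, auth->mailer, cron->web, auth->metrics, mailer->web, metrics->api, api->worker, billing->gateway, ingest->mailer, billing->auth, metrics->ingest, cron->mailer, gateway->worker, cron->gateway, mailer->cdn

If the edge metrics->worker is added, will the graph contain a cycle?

Adding metrics→worker creates a cycle iff worker can already reach metrics.
Explore from worker: no path reaches metrics. The graph stays acyclic.

No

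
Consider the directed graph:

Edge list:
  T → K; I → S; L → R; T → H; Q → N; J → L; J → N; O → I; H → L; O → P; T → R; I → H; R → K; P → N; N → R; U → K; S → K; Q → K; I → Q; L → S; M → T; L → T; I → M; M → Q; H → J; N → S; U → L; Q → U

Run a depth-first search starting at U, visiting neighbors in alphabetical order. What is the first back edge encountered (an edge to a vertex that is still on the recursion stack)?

DFS from U (visiting neighbors in alphabetical order); mark gray on enter, black on exit:
U gray
  K gray
  K black
  L gray
    R gray
      R→K: K black — skip
    R black
    S gray
      S→K: K black — skip
    S black
    T gray
      H gray
        J gray
          J→L: L is gray → back edge
First back edge: J → L.

J->L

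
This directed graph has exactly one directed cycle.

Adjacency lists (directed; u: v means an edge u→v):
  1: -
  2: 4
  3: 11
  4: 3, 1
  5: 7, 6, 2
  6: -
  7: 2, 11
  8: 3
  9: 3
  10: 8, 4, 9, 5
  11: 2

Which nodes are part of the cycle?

2, 3, 4, 11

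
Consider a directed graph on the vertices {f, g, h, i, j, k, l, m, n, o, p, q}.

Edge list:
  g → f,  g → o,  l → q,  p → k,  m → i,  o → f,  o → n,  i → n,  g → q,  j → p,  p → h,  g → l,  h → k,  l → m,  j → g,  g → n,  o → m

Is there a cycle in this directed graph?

No

DFS with white/gray/black marking, starting from n:
n gray
n black
f gray
f black
g gray
  g→f: f black — skip
  l gray
    q gray
    q black
    m gray
      i gray
        i→n: n black — skip
      i black
    m black
  l black
  g→n: n black — skip
  o gray
    o→m: m black — skip
    o→n: n black — skip
    o→f: f black — skip
  o black
  g→q: q black — skip
g black
h gray
  k gray
  k black
h black
j gray
  j→g: g black — skip
  p gray
    p→k: k black — skip
    p→h: h black — skip
  p black
j black
Every edge goes to a white or black vertex — no back edge, so the graph is acyclic.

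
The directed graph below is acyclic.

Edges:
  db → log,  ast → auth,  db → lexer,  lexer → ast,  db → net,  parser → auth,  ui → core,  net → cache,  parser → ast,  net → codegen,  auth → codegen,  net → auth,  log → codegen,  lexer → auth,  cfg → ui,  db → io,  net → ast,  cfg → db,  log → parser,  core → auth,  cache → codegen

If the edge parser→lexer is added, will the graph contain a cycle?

No

Adding parser→lexer creates a cycle iff lexer can already reach parser.
Explore from lexer: no path reaches parser. The graph stays acyclic.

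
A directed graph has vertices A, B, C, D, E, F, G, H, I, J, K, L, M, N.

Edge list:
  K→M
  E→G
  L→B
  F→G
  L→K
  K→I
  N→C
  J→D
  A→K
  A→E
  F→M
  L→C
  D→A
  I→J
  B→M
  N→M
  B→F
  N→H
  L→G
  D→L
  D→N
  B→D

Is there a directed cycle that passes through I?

Yes

I is on a cycle iff I can reach itself via ≥1 edge.
I → J → D → L → K → I — yes.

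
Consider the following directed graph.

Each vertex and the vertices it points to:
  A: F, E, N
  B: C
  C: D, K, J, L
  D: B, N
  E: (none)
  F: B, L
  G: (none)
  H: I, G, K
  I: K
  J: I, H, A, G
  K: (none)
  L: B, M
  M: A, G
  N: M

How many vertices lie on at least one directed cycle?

9

A vertex is on a directed cycle iff it belongs to a strongly connected component of size ≥ 2 (or has a self-loop).
The vertices on cycles are {A, B, C, D, F, J, L, M, N} — 9 in total.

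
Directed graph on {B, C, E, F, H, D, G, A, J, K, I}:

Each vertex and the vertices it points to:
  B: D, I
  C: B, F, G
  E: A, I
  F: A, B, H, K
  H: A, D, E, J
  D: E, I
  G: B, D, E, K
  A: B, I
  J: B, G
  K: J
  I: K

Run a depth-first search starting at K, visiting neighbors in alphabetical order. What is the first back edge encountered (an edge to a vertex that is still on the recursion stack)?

A→B

DFS from K (visiting neighbors in alphabetical order); mark gray on enter, black on exit:
K gray
  J gray
    B gray
      D gray
        E gray
          A gray
            A→B: B is gray → back edge
First back edge: A → B.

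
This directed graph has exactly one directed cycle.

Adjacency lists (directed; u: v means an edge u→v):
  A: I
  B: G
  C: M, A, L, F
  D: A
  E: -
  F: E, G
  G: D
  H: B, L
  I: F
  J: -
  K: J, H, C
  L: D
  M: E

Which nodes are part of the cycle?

A, D, F, G, I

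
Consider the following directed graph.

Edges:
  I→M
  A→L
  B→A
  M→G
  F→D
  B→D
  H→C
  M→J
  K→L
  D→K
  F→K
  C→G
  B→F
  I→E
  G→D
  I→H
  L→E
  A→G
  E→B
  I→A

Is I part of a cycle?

No

I lies on a cycle iff there is a path from I back to itself.
Exploring from I, it never reaches itself; equivalently, its strongly connected component is a singleton.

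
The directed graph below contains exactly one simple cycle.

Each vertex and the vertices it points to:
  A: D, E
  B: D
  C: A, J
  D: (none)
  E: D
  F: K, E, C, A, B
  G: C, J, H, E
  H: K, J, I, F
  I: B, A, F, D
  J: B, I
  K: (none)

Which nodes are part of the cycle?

DFS with gray/black marking from J:
J gray
  B gray
    D gray
    D black
  B black
  I gray
    I→B: B black — skip
    A gray
      A→D: D black — skip
      E gray
        E→D: D black — skip
      E black
    A black
    F gray
      K gray
      K black
      F→E: E black — skip
      C gray
        C→A: A black — skip
        C→J: J is gray → back edge
Back edge closes the cycle J → I → F → C → J; its vertices are {C, F, I, J}.

C, F, I, J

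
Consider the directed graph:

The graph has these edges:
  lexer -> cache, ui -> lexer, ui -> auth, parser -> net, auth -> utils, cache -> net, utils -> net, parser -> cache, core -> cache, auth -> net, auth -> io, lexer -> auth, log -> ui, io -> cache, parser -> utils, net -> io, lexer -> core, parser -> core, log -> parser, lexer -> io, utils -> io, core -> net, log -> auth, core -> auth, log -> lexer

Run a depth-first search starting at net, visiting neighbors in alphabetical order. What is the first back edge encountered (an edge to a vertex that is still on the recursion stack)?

cache→net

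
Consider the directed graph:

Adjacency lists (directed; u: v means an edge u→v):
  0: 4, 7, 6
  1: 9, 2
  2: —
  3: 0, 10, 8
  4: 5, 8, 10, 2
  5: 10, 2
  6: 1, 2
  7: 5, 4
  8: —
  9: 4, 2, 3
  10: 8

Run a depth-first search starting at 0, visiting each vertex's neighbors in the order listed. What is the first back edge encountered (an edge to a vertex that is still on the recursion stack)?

DFS from 0 (visiting each vertex's neighbors in the order listed); mark gray on enter, black on exit:
0 gray
  4 gray
    5 gray
      10 gray
        8 gray
        8 black
      10 black
      2 gray
      2 black
    5 black
    4→8: 8 black — skip
    4→10: 10 black — skip
    4→2: 2 black — skip
  4 black
  7 gray
    7→5: 5 black — skip
    7→4: 4 black — skip
  7 black
  6 gray
    1 gray
      9 gray
        9→4: 4 black — skip
        9→2: 2 black — skip
        3 gray
          3→0: 0 is gray → back edge
First back edge: 3 → 0.

3→0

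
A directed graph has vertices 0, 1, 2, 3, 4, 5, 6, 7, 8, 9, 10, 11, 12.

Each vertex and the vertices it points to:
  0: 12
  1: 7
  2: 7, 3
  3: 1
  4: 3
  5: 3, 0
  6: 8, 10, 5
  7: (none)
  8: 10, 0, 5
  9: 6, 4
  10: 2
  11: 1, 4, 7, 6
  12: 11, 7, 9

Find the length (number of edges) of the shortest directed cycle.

For each vertex v, BFS finds the shortest path from v back to v.
The shortest such closed walk is 8 → 0 → 12 → 9 → 6 → 8, length 5.

5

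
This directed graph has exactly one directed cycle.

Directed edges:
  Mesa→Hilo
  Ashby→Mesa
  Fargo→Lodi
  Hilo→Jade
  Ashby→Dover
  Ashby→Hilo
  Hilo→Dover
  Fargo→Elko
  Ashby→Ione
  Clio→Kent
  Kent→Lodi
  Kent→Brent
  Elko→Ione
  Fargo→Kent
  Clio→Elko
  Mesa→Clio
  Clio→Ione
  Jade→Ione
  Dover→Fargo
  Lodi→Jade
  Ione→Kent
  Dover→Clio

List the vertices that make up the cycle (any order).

DFS with gray/black marking from Kent:
Kent gray
  Lodi gray
    Jade gray
      Ione gray
        Ione→Kent: Kent is gray → back edge
Back edge closes the cycle Kent → Lodi → Jade → Ione → Kent; its vertices are {Ione, Jade, Kent, Lodi}.

Ione, Jade, Kent, Lodi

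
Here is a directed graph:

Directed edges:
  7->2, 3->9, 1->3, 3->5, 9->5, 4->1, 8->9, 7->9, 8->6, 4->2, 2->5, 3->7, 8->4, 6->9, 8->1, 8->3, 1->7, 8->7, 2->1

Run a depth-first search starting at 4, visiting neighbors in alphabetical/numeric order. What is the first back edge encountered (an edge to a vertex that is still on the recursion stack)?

2->1

DFS from 4 (visiting neighbors in alphabetical/numeric order); mark gray on enter, black on exit:
4 gray
  1 gray
    3 gray
      5 gray
      5 black
      7 gray
        2 gray
          2→1: 1 is gray → back edge
First back edge: 2 → 1.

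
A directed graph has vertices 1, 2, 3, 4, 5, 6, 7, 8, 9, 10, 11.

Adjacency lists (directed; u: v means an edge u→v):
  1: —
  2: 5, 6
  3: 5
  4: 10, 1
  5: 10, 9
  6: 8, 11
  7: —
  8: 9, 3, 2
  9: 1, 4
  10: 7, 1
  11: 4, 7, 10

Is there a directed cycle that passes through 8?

8 is on a cycle iff 8 can reach itself via ≥1 edge.
8 → 2 → 6 → 8 — yes.

Yes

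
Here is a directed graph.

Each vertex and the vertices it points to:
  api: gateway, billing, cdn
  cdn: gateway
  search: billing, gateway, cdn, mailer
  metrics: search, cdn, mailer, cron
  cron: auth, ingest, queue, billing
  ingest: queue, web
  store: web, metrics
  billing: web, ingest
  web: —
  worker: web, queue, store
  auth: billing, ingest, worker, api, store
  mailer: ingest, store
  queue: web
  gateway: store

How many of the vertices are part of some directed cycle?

A vertex is on a directed cycle iff it belongs to a strongly connected component of size ≥ 2 (or has a self-loop).
The vertices on cycles are {api, cdn, auth, cron, store, mailer, search, worker, gateway, metrics} — 10 in total.

10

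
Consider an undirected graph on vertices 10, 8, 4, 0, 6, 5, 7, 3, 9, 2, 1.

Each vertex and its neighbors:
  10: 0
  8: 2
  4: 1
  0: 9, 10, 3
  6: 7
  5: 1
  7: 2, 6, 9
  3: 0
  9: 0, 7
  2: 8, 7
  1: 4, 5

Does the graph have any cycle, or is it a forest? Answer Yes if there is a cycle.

No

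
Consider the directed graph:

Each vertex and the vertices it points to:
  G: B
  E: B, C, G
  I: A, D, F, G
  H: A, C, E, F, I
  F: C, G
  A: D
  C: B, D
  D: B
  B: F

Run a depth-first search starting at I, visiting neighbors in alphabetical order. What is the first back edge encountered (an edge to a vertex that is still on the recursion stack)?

C→B

DFS from I (visiting neighbors in alphabetical order); mark gray on enter, black on exit:
I gray
  A gray
    D gray
      B gray
        F gray
          C gray
            C→B: B is gray → back edge
First back edge: C → B.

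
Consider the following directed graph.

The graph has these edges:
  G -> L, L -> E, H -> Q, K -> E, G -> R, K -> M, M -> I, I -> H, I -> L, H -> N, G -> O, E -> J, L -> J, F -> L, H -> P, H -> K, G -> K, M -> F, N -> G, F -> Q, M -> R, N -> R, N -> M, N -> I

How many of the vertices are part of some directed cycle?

A vertex is on a directed cycle iff it belongs to a strongly connected component of size ≥ 2 (or has a self-loop).
The vertices on cycles are {G, H, I, K, M, N} — 6 in total.

6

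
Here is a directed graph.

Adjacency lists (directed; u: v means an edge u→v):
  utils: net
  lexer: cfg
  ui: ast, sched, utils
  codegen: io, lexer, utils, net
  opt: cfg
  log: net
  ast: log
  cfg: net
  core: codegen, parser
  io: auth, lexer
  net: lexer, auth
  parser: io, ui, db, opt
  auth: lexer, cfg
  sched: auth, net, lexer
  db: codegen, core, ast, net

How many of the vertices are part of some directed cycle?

A vertex is on a directed cycle iff it belongs to a strongly connected component of size ≥ 2 (or has a self-loop).
The vertices on cycles are {db, cfg, net, auth, core, lexer, parser} — 7 in total.

7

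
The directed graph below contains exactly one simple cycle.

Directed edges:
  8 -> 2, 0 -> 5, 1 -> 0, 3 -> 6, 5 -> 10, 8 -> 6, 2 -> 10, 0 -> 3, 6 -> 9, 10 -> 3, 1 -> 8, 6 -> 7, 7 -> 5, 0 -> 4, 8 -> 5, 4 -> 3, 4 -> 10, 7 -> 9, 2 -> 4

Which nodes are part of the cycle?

3, 5, 6, 7, 10

DFS with gray/black marking from 6:
6 gray
  7 gray
    9 gray
    9 black
    5 gray
      10 gray
        3 gray
          3→6: 6 is gray → back edge
Back edge closes the cycle 6 → 7 → 5 → 10 → 3 → 6; its vertices are {3, 5, 6, 7, 10}.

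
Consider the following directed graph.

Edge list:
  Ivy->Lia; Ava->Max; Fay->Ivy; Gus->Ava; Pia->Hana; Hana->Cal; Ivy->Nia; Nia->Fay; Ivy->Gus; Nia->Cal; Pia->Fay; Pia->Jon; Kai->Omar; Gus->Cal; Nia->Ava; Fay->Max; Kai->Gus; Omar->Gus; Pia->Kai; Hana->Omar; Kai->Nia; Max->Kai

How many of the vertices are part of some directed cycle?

8

A vertex is on a directed cycle iff it belongs to a strongly connected component of size ≥ 2 (or has a self-loop).
The vertices on cycles are {Ava, Fay, Gus, Ivy, Kai, Max, Nia, Omar} — 8 in total.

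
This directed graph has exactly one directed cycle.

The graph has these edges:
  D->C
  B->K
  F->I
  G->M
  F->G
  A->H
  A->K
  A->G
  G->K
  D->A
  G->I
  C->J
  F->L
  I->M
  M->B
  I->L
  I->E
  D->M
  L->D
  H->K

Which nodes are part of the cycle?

DFS with gray/black marking from I:
I gray
  E gray
  E black
  L gray
    D gray
      C gray
        J gray
        J black
      C black
      A gray
        K gray
        K black
        H gray
          H→K: K black — skip
        H black
        G gray
          G→K: K black — skip
          M gray
            B gray
              B→K: K black — skip
            B black
          M black
          G→I: I is gray → back edge
Back edge closes the cycle I → L → D → A → G → I; its vertices are {A, D, G, I, L}.

A, D, G, I, L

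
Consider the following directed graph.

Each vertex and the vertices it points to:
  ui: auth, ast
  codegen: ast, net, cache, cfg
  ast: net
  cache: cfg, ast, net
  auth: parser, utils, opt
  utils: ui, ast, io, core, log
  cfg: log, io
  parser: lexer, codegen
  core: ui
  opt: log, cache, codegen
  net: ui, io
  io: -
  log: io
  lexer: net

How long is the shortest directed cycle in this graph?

3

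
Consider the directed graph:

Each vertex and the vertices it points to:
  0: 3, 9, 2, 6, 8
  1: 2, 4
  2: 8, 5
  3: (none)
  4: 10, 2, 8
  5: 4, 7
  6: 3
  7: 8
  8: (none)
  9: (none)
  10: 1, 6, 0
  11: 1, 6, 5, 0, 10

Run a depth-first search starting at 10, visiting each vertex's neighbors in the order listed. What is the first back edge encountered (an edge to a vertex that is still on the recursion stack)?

DFS from 10 (visiting each vertex's neighbors in the order listed); mark gray on enter, black on exit:
10 gray
  1 gray
    2 gray
      8 gray
      8 black
      5 gray
        4 gray
          4→10: 10 is gray → back edge
First back edge: 4 → 10.

4->10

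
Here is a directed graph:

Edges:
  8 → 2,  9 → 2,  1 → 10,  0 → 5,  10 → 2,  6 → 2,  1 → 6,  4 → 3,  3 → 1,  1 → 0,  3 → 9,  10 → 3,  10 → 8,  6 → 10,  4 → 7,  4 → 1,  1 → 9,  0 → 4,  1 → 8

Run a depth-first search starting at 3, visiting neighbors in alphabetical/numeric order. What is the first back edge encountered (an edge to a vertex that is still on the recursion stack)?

4→1

DFS from 3 (visiting neighbors in alphabetical/numeric order); mark gray on enter, black on exit:
3 gray
  1 gray
    0 gray
      4 gray
        4→1: 1 is gray → back edge
First back edge: 4 → 1.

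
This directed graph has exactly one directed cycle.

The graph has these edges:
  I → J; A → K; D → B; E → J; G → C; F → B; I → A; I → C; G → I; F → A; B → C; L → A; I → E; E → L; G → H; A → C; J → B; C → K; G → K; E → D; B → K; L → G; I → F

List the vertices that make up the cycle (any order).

E, G, I, L

DFS with gray/black marking from G:
G gray
  C gray
    K gray
    K black
  C black
  G→K: K black — skip
  H gray
  H black
  I gray
    A gray
      A→K: K black — skip
      A→C: C black — skip
    A black
    I→C: C black — skip
    F gray
      F→A: A black — skip
      B gray
        B→C: C black — skip
        B→K: K black — skip
      B black
    F black
    E gray
      L gray
        L→G: G is gray → back edge
Back edge closes the cycle G → I → E → L → G; its vertices are {E, G, I, L}.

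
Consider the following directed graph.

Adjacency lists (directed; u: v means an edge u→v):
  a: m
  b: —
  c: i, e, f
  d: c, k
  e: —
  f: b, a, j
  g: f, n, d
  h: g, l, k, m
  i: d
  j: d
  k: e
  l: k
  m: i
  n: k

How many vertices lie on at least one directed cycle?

7

A vertex is on a directed cycle iff it belongs to a strongly connected component of size ≥ 2 (or has a self-loop).
The vertices on cycles are {a, c, d, f, i, j, m} — 7 in total.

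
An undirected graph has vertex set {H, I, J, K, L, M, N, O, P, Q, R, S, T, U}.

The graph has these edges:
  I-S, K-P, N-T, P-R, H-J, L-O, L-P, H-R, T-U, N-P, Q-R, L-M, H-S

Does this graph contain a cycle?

No

DFS, tracking each vertex's parent; an edge to a visited non-parent vertex closes a cycle.
Start from R:
visit R (parent –)
  visit H (parent R)
    H–R: parent, skip
    visit S (parent H)
      S–H: parent, skip
      visit I (parent S)
        I–S: parent, skip
    visit J (parent H)
      J–H: parent, skip
  visit P (parent R)
    P–R: parent, skip
    visit L (parent P)
      visit O (parent L)
        O–L: parent, skip
      L–P: parent, skip
      visit M (parent L)
        M–L: parent, skip
    visit K (parent P)
      K–P: parent, skip
    visit N (parent P)
      visit T (parent N)
        T–N: parent, skip
        visit U (parent T)
          U–T: parent, skip
      N–P: parent, skip
  visit Q (parent R)
    Q–R: parent, skip
No non-parent visited neighbor found — the graph is a forest.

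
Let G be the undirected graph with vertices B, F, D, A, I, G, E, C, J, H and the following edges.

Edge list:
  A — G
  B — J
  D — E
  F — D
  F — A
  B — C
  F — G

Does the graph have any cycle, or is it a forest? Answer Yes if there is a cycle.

DFS, tracking each vertex's parent; an edge to a visited non-parent vertex closes a cycle.
Start from D:
visit D (parent –)
  visit E (parent D)
    E–D: parent, skip
  visit F (parent D)
    F–D: parent, skip
    visit G (parent F)
      G–F: parent, skip
      visit A (parent G)
        A–F: F visited and ≠ parent → cycle
Cycle: F – G – A – F.

Yes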